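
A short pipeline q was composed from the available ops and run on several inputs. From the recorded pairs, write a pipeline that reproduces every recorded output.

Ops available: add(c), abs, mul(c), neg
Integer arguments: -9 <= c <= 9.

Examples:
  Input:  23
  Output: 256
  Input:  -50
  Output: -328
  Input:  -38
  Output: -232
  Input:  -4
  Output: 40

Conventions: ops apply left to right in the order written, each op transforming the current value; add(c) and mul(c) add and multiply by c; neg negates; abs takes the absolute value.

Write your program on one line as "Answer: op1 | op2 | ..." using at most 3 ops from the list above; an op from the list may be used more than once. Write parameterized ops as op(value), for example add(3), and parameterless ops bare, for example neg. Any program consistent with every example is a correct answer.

add(9) | mul(8)

Check, running the answer program on each example:
  23 -> 32 -> 256
  -50 -> -41 -> -328
  -38 -> -29 -> -232
  -4 -> 5 -> 40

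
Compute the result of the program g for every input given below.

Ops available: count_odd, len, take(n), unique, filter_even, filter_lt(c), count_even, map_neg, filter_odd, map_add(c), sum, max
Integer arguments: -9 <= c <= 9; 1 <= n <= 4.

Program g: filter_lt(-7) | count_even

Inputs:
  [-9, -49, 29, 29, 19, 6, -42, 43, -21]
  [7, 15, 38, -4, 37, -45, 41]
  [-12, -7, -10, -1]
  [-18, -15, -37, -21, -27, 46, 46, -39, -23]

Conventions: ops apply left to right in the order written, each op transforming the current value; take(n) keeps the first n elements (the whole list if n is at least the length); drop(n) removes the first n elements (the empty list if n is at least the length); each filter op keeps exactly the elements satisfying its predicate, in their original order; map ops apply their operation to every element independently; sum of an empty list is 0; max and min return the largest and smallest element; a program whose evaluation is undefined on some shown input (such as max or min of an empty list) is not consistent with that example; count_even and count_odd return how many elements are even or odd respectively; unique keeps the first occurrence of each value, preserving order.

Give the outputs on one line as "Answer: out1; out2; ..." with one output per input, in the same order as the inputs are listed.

1; 0; 2; 1

Execution, op by op:
  [-9, -49, 29, 29, 19, 6, -42, 43, -21] -> [-9, -49, -42, -21] -> 1
  [7, 15, 38, -4, 37, -45, 41] -> [-45] -> 0
  [-12, -7, -10, -1] -> [-12, -10] -> 2
  [-18, -15, -37, -21, -27, 46, 46, -39, -23] -> [-18, -15, -37, -21, -27, -39, -23] -> 1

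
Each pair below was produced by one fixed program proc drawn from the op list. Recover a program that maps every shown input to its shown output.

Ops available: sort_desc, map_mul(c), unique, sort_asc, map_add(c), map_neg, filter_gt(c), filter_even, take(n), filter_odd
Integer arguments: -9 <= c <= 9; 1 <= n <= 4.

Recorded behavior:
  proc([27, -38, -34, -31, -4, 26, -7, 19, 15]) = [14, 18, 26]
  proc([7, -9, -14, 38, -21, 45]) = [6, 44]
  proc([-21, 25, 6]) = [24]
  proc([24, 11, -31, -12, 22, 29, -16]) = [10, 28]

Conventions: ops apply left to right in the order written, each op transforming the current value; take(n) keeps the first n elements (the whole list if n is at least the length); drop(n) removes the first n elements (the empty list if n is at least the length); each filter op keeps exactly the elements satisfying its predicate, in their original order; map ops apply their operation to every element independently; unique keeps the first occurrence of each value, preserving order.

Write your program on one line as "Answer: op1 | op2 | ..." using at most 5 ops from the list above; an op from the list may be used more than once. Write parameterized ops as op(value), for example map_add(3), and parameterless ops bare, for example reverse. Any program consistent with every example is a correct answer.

map_add(-1) | filter_even | sort_asc | filter_gt(0)

Check, running the answer program on each example:
  [27, -38, -34, -31, -4, 26, -7, 19, 15] -> [26, -39, -35, -32, -5, 25, -8, 18, 14] -> [26, -32, -8, 18, 14] -> [-32, -8, 14, 18, 26] -> [14, 18, 26]
  [7, -9, -14, 38, -21, 45] -> [6, -10, -15, 37, -22, 44] -> [6, -10, -22, 44] -> [-22, -10, 6, 44] -> [6, 44]
  [-21, 25, 6] -> [-22, 24, 5] -> [-22, 24] -> [-22, 24] -> [24]
  [24, 11, -31, -12, 22, 29, -16] -> [23, 10, -32, -13, 21, 28, -17] -> [10, -32, 28] -> [-32, 10, 28] -> [10, 28]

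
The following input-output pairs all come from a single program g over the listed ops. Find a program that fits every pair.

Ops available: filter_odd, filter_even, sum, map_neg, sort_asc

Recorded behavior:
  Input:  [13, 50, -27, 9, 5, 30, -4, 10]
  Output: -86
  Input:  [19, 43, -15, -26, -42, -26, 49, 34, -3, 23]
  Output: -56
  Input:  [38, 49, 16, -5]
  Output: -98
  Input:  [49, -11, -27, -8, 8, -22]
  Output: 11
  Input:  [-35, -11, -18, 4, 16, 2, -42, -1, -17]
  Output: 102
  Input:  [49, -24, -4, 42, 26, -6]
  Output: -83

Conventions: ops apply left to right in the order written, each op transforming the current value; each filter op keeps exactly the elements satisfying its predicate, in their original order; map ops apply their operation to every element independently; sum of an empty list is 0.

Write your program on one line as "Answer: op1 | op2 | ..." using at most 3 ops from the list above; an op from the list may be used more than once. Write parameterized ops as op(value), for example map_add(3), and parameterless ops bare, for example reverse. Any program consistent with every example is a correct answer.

map_neg | sum

Check, running the answer program on each example:
  [13, 50, -27, 9, 5, 30, -4, 10] -> [-13, -50, 27, -9, -5, -30, 4, -10] -> -86
  [19, 43, -15, -26, -42, -26, 49, 34, -3, 23] -> [-19, -43, 15, 26, 42, 26, -49, -34, 3, -23] -> -56
  [38, 49, 16, -5] -> [-38, -49, -16, 5] -> -98
  [49, -11, -27, -8, 8, -22] -> [-49, 11, 27, 8, -8, 22] -> 11
  [-35, -11, -18, 4, 16, 2, -42, -1, -17] -> [35, 11, 18, -4, -16, -2, 42, 1, 17] -> 102
  [49, -24, -4, 42, 26, -6] -> [-49, 24, 4, -42, -26, 6] -> -83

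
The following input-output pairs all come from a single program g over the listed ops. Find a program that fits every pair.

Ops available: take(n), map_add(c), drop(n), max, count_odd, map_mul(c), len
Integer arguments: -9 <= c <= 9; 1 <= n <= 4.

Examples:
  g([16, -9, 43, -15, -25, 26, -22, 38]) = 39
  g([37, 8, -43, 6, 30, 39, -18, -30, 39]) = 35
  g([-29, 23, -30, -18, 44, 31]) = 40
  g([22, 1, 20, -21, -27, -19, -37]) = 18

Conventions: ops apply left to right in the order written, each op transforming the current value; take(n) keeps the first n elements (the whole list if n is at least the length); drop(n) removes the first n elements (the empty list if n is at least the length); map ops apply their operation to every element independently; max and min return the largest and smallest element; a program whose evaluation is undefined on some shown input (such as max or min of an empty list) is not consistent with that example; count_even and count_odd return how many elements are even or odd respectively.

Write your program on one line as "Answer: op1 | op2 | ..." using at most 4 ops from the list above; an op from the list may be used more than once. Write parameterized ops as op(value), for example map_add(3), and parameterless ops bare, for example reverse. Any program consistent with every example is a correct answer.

map_add(-9) | map_add(5) | max

Check, running the answer program on each example:
  [16, -9, 43, -15, -25, 26, -22, 38] -> [7, -18, 34, -24, -34, 17, -31, 29] -> [12, -13, 39, -19, -29, 22, -26, 34] -> 39
  [37, 8, -43, 6, 30, 39, -18, -30, 39] -> [28, -1, -52, -3, 21, 30, -27, -39, 30] -> [33, 4, -47, 2, 26, 35, -22, -34, 35] -> 35
  [-29, 23, -30, -18, 44, 31] -> [-38, 14, -39, -27, 35, 22] -> [-33, 19, -34, -22, 40, 27] -> 40
  [22, 1, 20, -21, -27, -19, -37] -> [13, -8, 11, -30, -36, -28, -46] -> [18, -3, 16, -25, -31, -23, -41] -> 18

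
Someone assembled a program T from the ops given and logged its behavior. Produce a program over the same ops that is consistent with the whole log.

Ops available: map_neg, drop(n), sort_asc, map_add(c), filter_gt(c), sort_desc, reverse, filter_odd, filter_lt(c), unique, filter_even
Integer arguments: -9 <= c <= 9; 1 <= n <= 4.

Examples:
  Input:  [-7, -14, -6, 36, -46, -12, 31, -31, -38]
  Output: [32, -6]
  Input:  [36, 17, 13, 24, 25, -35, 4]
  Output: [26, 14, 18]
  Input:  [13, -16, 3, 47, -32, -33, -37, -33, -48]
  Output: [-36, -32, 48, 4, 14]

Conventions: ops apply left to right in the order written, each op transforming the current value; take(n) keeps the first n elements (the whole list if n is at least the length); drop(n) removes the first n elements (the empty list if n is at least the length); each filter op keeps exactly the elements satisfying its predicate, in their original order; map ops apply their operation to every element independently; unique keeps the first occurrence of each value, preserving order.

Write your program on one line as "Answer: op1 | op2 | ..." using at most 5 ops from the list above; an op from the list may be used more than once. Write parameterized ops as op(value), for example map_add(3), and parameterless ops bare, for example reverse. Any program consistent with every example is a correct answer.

reverse | map_add(1) | filter_even | drop(1)

Check, running the answer program on each example:
  [-7, -14, -6, 36, -46, -12, 31, -31, -38] -> [-38, -31, 31, -12, -46, 36, -6, -14, -7] -> [-37, -30, 32, -11, -45, 37, -5, -13, -6] -> [-30, 32, -6] -> [32, -6]
  [36, 17, 13, 24, 25, -35, 4] -> [4, -35, 25, 24, 13, 17, 36] -> [5, -34, 26, 25, 14, 18, 37] -> [-34, 26, 14, 18] -> [26, 14, 18]
  [13, -16, 3, 47, -32, -33, -37, -33, -48] -> [-48, -33, -37, -33, -32, 47, 3, -16, 13] -> [-47, -32, -36, -32, -31, 48, 4, -15, 14] -> [-32, -36, -32, 48, 4, 14] -> [-36, -32, 48, 4, 14]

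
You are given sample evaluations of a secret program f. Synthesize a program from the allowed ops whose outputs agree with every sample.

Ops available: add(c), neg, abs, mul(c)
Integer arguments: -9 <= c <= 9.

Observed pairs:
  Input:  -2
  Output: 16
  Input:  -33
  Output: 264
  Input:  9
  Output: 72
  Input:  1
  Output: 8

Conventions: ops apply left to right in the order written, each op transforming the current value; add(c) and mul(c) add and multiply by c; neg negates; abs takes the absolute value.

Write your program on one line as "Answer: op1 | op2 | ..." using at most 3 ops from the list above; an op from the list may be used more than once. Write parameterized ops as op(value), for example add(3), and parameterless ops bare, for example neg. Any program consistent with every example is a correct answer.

mul(8) | abs

Check, running the answer program on each example:
  -2 -> -16 -> 16
  -33 -> -264 -> 264
  9 -> 72 -> 72
  1 -> 8 -> 8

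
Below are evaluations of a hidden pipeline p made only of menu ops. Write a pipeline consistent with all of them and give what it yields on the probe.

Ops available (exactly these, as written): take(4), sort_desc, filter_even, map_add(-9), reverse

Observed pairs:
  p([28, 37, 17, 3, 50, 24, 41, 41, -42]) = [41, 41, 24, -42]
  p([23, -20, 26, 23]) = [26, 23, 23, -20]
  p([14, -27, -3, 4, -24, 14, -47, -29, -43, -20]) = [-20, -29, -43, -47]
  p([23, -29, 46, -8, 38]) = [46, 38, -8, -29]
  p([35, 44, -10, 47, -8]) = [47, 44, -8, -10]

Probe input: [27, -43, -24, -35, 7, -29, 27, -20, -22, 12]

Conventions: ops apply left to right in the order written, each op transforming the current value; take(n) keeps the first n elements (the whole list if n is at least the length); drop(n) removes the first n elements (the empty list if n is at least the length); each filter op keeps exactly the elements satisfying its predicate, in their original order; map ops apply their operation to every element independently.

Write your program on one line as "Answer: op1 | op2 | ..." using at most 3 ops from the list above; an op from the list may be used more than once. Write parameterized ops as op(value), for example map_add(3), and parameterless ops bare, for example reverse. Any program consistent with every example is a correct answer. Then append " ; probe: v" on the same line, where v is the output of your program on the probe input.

reverse | take(4) | sort_desc ; probe: [27, 12, -20, -22]

Check, running the answer program on each example:
  [28, 37, 17, 3, 50, 24, 41, 41, -42] -> [-42, 41, 41, 24, 50, 3, 17, 37, 28] -> [-42, 41, 41, 24] -> [41, 41, 24, -42]
  [23, -20, 26, 23] -> [23, 26, -20, 23] -> [23, 26, -20, 23] -> [26, 23, 23, -20]
  [14, -27, -3, 4, -24, 14, -47, -29, -43, -20] -> [-20, -43, -29, -47, 14, -24, 4, -3, -27, 14] -> [-20, -43, -29, -47] -> [-20, -29, -43, -47]
  [23, -29, 46, -8, 38] -> [38, -8, 46, -29, 23] -> [38, -8, 46, -29] -> [46, 38, -8, -29]
  [35, 44, -10, 47, -8] -> [-8, 47, -10, 44, 35] -> [-8, 47, -10, 44] -> [47, 44, -8, -10]
  probe: [27, -43, -24, -35, 7, -29, 27, -20, -22, 12] -> [12, -22, -20, 27, -29, 7, -35, -24, -43, 27] -> [12, -22, -20, 27] -> [27, 12, -20, -22]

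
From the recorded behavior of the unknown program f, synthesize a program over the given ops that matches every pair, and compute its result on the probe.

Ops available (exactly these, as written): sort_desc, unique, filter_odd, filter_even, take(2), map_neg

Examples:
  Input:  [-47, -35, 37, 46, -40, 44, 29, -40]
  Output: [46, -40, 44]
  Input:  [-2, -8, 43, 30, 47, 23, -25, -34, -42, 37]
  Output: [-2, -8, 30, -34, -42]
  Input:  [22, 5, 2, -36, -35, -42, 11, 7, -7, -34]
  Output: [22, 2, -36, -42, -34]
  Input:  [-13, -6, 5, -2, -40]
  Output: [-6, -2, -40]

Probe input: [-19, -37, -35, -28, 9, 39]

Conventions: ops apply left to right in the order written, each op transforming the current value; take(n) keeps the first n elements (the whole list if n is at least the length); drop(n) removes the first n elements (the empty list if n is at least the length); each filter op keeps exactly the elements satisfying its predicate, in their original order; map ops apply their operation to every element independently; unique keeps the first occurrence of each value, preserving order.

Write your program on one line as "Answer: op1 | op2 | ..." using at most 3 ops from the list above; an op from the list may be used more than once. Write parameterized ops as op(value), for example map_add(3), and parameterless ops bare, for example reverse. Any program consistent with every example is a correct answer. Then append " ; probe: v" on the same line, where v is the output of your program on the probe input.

unique | filter_even ; probe: [-28]

Check, running the answer program on each example:
  [-47, -35, 37, 46, -40, 44, 29, -40] -> [-47, -35, 37, 46, -40, 44, 29] -> [46, -40, 44]
  [-2, -8, 43, 30, 47, 23, -25, -34, -42, 37] -> [-2, -8, 43, 30, 47, 23, -25, -34, -42, 37] -> [-2, -8, 30, -34, -42]
  [22, 5, 2, -36, -35, -42, 11, 7, -7, -34] -> [22, 5, 2, -36, -35, -42, 11, 7, -7, -34] -> [22, 2, -36, -42, -34]
  [-13, -6, 5, -2, -40] -> [-13, -6, 5, -2, -40] -> [-6, -2, -40]
  probe: [-19, -37, -35, -28, 9, 39] -> [-19, -37, -35, -28, 9, 39] -> [-28]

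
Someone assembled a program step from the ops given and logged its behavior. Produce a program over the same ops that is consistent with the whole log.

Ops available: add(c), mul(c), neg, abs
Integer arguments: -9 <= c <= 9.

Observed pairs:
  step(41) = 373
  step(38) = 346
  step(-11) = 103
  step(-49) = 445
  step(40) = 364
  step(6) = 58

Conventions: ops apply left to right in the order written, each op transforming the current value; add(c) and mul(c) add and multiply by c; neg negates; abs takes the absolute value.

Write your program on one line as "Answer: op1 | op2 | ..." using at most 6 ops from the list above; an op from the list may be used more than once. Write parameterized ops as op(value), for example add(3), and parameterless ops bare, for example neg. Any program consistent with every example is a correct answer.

neg | mul(-9) | neg | abs | add(4)

Check, running the answer program on each example:
  41 -> -41 -> 369 -> -369 -> 369 -> 373
  38 -> -38 -> 342 -> -342 -> 342 -> 346
  -11 -> 11 -> -99 -> 99 -> 99 -> 103
  -49 -> 49 -> -441 -> 441 -> 441 -> 445
  40 -> -40 -> 360 -> -360 -> 360 -> 364
  6 -> -6 -> 54 -> -54 -> 54 -> 58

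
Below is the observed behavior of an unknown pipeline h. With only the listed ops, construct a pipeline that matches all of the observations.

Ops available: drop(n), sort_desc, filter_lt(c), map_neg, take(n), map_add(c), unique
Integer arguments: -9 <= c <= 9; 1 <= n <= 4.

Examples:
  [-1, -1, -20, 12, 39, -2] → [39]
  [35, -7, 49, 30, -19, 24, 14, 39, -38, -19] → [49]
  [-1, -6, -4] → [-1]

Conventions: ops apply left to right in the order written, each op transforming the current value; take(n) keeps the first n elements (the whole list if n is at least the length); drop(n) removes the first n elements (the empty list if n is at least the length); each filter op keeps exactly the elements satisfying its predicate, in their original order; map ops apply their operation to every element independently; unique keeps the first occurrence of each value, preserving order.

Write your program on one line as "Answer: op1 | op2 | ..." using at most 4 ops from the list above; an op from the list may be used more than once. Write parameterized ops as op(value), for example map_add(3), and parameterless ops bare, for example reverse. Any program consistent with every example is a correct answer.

sort_desc | unique | take(1)

Check, running the answer program on each example:
  [-1, -1, -20, 12, 39, -2] -> [39, 12, -1, -1, -2, -20] -> [39, 12, -1, -2, -20] -> [39]
  [35, -7, 49, 30, -19, 24, 14, 39, -38, -19] -> [49, 39, 35, 30, 24, 14, -7, -19, -19, -38] -> [49, 39, 35, 30, 24, 14, -7, -19, -38] -> [49]
  [-1, -6, -4] -> [-1, -4, -6] -> [-1, -4, -6] -> [-1]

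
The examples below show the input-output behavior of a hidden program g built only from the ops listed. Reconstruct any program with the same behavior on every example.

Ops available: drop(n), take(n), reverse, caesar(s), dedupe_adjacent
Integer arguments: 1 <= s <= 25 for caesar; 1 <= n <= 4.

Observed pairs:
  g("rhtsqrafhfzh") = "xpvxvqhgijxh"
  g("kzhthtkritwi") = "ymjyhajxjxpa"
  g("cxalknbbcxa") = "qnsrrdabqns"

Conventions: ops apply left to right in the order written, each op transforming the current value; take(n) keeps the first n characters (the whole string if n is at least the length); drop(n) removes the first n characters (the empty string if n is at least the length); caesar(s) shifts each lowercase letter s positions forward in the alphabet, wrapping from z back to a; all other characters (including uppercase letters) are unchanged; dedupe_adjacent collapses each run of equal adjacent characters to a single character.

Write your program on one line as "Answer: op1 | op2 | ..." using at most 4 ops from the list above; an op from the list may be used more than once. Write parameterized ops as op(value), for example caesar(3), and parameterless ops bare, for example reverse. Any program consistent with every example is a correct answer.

reverse | caesar(13) | caesar(3)

Check, running the answer program on each example:
  "rhtsqrafhfzh" -> "hzfhfarqsthr" -> "umsusnedfgue" -> "xpvxvqhgijxh"
  "kzhthtkritwi" -> "iwtirkththzk" -> "vjgvexgugumx" -> "ymjyhajxjxpa"
  "cxalknbbcxa" -> "axcbbnklaxc" -> "nkpooaxynkp" -> "qnsrrdabqns"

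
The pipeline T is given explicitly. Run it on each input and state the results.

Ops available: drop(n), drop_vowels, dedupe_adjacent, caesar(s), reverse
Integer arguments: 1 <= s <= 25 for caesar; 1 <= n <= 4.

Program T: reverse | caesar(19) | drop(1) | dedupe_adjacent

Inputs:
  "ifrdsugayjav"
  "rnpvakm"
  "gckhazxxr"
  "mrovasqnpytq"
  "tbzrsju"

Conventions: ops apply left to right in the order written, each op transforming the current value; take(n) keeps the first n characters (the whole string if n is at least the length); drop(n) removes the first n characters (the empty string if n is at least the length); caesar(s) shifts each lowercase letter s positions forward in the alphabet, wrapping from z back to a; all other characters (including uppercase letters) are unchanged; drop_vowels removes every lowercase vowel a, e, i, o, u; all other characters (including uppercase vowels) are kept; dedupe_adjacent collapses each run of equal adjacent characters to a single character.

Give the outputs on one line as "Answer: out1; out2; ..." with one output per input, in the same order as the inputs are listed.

"tcrtznlwkyb"; "dtoigk"; "qstadvz"; "mrigjltohkf"; "clksum"

Execution, op by op:
  "ifrdsugayjav" -> "vajyagusdrfi" -> "otcrtznlwkyb" -> "tcrtznlwkyb" -> "tcrtznlwkyb"
  "rnpvakm" -> "mkavpnr" -> "fdtoigk" -> "dtoigk" -> "dtoigk"
  "gckhazxxr" -> "rxxzahkcg" -> "kqqstadvz" -> "qqstadvz" -> "qstadvz"
  "mrovasqnpytq" -> "qtypnqsavorm" -> "jmrigjltohkf" -> "mrigjltohkf" -> "mrigjltohkf"
  "tbzrsju" -> "ujsrzbt" -> "nclksum" -> "clksum" -> "clksum"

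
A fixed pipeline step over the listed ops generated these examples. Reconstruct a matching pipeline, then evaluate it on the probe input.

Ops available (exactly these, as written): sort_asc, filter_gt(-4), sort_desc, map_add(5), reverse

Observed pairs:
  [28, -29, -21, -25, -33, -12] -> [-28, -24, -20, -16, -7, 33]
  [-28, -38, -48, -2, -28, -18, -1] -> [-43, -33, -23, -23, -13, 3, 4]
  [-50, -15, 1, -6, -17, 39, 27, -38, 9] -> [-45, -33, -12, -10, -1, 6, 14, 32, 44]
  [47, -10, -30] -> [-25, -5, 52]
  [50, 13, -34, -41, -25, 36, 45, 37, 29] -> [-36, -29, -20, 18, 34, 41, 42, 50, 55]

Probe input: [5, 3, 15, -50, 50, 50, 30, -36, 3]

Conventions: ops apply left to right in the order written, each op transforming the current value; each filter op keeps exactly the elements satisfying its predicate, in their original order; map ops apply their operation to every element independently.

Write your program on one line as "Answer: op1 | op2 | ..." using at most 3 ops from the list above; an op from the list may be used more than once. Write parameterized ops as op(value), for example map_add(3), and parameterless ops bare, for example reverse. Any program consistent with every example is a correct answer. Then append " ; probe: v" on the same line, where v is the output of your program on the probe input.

sort_desc | sort_asc | map_add(5) ; probe: [-45, -31, 8, 8, 10, 20, 35, 55, 55]

Check, running the answer program on each example:
  [28, -29, -21, -25, -33, -12] -> [28, -12, -21, -25, -29, -33] -> [-33, -29, -25, -21, -12, 28] -> [-28, -24, -20, -16, -7, 33]
  [-28, -38, -48, -2, -28, -18, -1] -> [-1, -2, -18, -28, -28, -38, -48] -> [-48, -38, -28, -28, -18, -2, -1] -> [-43, -33, -23, -23, -13, 3, 4]
  [-50, -15, 1, -6, -17, 39, 27, -38, 9] -> [39, 27, 9, 1, -6, -15, -17, -38, -50] -> [-50, -38, -17, -15, -6, 1, 9, 27, 39] -> [-45, -33, -12, -10, -1, 6, 14, 32, 44]
  [47, -10, -30] -> [47, -10, -30] -> [-30, -10, 47] -> [-25, -5, 52]
  [50, 13, -34, -41, -25, 36, 45, 37, 29] -> [50, 45, 37, 36, 29, 13, -25, -34, -41] -> [-41, -34, -25, 13, 29, 36, 37, 45, 50] -> [-36, -29, -20, 18, 34, 41, 42, 50, 55]
  probe: [5, 3, 15, -50, 50, 50, 30, -36, 3] -> [50, 50, 30, 15, 5, 3, 3, -36, -50] -> [-50, -36, 3, 3, 5, 15, 30, 50, 50] -> [-45, -31, 8, 8, 10, 20, 35, 55, 55]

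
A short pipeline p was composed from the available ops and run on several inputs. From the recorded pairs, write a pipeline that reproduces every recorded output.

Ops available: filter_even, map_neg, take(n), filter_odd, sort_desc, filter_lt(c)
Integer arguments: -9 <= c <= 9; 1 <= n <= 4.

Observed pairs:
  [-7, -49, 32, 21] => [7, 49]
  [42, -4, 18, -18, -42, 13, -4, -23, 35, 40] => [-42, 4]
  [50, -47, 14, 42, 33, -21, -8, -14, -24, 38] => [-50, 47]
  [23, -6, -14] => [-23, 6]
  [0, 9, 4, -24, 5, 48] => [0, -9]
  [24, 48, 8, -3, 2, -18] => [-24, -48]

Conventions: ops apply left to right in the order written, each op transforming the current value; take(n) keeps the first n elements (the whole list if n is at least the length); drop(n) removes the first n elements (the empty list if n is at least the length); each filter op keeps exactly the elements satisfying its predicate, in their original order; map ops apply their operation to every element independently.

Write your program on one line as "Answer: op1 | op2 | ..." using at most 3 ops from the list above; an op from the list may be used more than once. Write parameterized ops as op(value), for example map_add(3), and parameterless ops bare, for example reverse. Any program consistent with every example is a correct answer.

map_neg | take(2)

Check, running the answer program on each example:
  [-7, -49, 32, 21] -> [7, 49, -32, -21] -> [7, 49]
  [42, -4, 18, -18, -42, 13, -4, -23, 35, 40] -> [-42, 4, -18, 18, 42, -13, 4, 23, -35, -40] -> [-42, 4]
  [50, -47, 14, 42, 33, -21, -8, -14, -24, 38] -> [-50, 47, -14, -42, -33, 21, 8, 14, 24, -38] -> [-50, 47]
  [23, -6, -14] -> [-23, 6, 14] -> [-23, 6]
  [0, 9, 4, -24, 5, 48] -> [0, -9, -4, 24, -5, -48] -> [0, -9]
  [24, 48, 8, -3, 2, -18] -> [-24, -48, -8, 3, -2, 18] -> [-24, -48]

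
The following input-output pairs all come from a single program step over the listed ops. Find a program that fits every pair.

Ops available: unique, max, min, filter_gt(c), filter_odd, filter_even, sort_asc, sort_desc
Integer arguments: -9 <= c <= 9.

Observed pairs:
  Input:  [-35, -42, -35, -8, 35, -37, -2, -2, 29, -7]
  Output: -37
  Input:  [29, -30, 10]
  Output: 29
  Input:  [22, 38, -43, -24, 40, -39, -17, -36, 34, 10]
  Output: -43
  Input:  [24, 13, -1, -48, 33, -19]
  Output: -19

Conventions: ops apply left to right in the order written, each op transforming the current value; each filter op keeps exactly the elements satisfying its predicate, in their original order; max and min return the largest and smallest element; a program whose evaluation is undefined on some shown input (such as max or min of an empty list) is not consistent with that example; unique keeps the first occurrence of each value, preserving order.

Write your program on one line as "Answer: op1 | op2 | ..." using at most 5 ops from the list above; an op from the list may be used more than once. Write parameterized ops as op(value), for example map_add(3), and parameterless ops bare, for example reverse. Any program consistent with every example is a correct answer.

filter_odd | sort_desc | unique | min

Check, running the answer program on each example:
  [-35, -42, -35, -8, 35, -37, -2, -2, 29, -7] -> [-35, -35, 35, -37, 29, -7] -> [35, 29, -7, -35, -35, -37] -> [35, 29, -7, -35, -37] -> -37
  [29, -30, 10] -> [29] -> [29] -> [29] -> 29
  [22, 38, -43, -24, 40, -39, -17, -36, 34, 10] -> [-43, -39, -17] -> [-17, -39, -43] -> [-17, -39, -43] -> -43
  [24, 13, -1, -48, 33, -19] -> [13, -1, 33, -19] -> [33, 13, -1, -19] -> [33, 13, -1, -19] -> -19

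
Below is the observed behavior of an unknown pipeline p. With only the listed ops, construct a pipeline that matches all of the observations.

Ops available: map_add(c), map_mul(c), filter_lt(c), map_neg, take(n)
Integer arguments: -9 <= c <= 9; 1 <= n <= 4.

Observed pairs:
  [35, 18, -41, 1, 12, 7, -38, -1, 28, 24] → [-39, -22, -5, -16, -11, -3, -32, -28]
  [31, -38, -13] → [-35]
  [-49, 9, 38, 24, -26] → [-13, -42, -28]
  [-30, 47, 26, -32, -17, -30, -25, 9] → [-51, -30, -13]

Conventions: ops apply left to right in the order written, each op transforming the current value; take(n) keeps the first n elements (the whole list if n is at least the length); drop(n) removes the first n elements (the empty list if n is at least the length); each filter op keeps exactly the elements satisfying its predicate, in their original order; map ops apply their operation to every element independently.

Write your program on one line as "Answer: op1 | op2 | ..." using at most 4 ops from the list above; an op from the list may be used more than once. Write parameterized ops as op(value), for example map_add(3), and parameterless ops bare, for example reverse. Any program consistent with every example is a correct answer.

map_add(4) | map_neg | filter_lt(9)

Check, running the answer program on each example:
  [35, 18, -41, 1, 12, 7, -38, -1, 28, 24] -> [39, 22, -37, 5, 16, 11, -34, 3, 32, 28] -> [-39, -22, 37, -5, -16, -11, 34, -3, -32, -28] -> [-39, -22, -5, -16, -11, -3, -32, -28]
  [31, -38, -13] -> [35, -34, -9] -> [-35, 34, 9] -> [-35]
  [-49, 9, 38, 24, -26] -> [-45, 13, 42, 28, -22] -> [45, -13, -42, -28, 22] -> [-13, -42, -28]
  [-30, 47, 26, -32, -17, -30, -25, 9] -> [-26, 51, 30, -28, -13, -26, -21, 13] -> [26, -51, -30, 28, 13, 26, 21, -13] -> [-51, -30, -13]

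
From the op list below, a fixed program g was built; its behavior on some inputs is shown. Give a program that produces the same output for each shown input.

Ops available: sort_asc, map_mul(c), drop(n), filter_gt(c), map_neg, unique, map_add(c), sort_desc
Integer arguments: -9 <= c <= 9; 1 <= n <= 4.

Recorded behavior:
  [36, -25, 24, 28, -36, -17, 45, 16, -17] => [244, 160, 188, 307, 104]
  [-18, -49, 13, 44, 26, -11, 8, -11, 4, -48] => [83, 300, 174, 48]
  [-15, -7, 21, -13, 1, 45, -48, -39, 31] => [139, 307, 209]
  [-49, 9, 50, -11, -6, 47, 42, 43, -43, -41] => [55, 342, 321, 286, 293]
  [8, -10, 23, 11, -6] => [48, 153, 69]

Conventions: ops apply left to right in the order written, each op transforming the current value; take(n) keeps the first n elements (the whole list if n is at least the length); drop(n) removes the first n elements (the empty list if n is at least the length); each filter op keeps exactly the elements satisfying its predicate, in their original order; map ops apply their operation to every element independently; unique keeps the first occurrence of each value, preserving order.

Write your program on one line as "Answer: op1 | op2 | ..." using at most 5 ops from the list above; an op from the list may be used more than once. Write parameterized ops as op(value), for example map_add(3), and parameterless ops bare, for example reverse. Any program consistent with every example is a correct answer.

filter_gt(5) | map_mul(-7) | map_add(8) | map_neg

Check, running the answer program on each example:
  [36, -25, 24, 28, -36, -17, 45, 16, -17] -> [36, 24, 28, 45, 16] -> [-252, -168, -196, -315, -112] -> [-244, -160, -188, -307, -104] -> [244, 160, 188, 307, 104]
  [-18, -49, 13, 44, 26, -11, 8, -11, 4, -48] -> [13, 44, 26, 8] -> [-91, -308, -182, -56] -> [-83, -300, -174, -48] -> [83, 300, 174, 48]
  [-15, -7, 21, -13, 1, 45, -48, -39, 31] -> [21, 45, 31] -> [-147, -315, -217] -> [-139, -307, -209] -> [139, 307, 209]
  [-49, 9, 50, -11, -6, 47, 42, 43, -43, -41] -> [9, 50, 47, 42, 43] -> [-63, -350, -329, -294, -301] -> [-55, -342, -321, -286, -293] -> [55, 342, 321, 286, 293]
  [8, -10, 23, 11, -6] -> [8, 23, 11] -> [-56, -161, -77] -> [-48, -153, -69] -> [48, 153, 69]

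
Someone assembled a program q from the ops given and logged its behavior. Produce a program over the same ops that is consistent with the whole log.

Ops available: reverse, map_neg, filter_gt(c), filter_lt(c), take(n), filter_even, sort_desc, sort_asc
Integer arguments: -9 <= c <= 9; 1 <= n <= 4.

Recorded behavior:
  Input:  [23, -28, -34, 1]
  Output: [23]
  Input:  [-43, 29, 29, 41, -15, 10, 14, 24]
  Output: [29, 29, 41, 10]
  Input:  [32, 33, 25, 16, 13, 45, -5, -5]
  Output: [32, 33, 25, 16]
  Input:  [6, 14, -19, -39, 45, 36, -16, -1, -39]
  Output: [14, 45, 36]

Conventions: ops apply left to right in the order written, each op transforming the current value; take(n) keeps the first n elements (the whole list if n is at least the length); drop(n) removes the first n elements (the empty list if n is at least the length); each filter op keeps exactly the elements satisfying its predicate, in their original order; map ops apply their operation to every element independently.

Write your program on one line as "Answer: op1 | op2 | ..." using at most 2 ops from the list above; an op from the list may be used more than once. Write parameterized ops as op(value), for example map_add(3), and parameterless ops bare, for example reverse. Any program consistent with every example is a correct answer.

filter_gt(6) | take(4)

Check, running the answer program on each example:
  [23, -28, -34, 1] -> [23] -> [23]
  [-43, 29, 29, 41, -15, 10, 14, 24] -> [29, 29, 41, 10, 14, 24] -> [29, 29, 41, 10]
  [32, 33, 25, 16, 13, 45, -5, -5] -> [32, 33, 25, 16, 13, 45] -> [32, 33, 25, 16]
  [6, 14, -19, -39, 45, 36, -16, -1, -39] -> [14, 45, 36] -> [14, 45, 36]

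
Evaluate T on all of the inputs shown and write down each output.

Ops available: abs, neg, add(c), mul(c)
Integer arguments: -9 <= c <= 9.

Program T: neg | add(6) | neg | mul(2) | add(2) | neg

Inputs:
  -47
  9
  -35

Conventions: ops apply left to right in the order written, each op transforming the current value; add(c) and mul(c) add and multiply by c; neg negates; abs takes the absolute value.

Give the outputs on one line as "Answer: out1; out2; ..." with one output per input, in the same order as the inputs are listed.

Execution, op by op:
  -47 -> 47 -> 53 -> -53 -> -106 -> -104 -> 104
  9 -> -9 -> -3 -> 3 -> 6 -> 8 -> -8
  -35 -> 35 -> 41 -> -41 -> -82 -> -80 -> 80

104; -8; 80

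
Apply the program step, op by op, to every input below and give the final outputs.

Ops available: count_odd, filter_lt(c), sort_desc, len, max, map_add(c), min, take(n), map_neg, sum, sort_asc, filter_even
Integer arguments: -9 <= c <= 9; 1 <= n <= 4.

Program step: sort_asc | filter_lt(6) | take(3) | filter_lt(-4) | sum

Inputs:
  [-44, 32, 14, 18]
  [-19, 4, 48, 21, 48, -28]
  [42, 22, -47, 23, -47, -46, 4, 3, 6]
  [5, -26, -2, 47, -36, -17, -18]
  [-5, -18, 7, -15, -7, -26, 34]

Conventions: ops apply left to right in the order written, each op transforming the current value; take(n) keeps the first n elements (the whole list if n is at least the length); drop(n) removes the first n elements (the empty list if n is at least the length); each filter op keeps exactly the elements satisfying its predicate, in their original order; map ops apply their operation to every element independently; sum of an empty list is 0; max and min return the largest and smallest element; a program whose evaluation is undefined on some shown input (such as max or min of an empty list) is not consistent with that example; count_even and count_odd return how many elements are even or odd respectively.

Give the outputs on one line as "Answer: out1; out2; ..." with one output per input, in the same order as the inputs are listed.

Execution, op by op:
  [-44, 32, 14, 18] -> [-44, 14, 18, 32] -> [-44] -> [-44] -> [-44] -> -44
  [-19, 4, 48, 21, 48, -28] -> [-28, -19, 4, 21, 48, 48] -> [-28, -19, 4] -> [-28, -19, 4] -> [-28, -19] -> -47
  [42, 22, -47, 23, -47, -46, 4, 3, 6] -> [-47, -47, -46, 3, 4, 6, 22, 23, 42] -> [-47, -47, -46, 3, 4] -> [-47, -47, -46] -> [-47, -47, -46] -> -140
  [5, -26, -2, 47, -36, -17, -18] -> [-36, -26, -18, -17, -2, 5, 47] -> [-36, -26, -18, -17, -2, 5] -> [-36, -26, -18] -> [-36, -26, -18] -> -80
  [-5, -18, 7, -15, -7, -26, 34] -> [-26, -18, -15, -7, -5, 7, 34] -> [-26, -18, -15, -7, -5] -> [-26, -18, -15] -> [-26, -18, -15] -> -59

-44; -47; -140; -80; -59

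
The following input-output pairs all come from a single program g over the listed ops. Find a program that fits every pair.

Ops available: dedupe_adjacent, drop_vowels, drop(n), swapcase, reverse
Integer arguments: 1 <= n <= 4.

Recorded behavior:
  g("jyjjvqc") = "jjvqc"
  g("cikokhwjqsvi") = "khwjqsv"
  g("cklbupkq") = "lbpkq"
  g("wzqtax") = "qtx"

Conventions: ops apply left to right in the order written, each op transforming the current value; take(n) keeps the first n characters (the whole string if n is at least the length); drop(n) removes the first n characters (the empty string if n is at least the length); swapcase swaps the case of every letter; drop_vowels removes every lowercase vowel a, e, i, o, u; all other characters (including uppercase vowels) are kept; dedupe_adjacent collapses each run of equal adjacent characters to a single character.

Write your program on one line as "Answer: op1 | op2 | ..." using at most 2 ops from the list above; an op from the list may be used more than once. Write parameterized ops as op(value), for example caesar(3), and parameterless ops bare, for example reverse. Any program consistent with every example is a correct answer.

drop_vowels | drop(2)

Check, running the answer program on each example:
  "jyjjvqc" -> "jyjjvqc" -> "jjvqc"
  "cikokhwjqsvi" -> "ckkhwjqsv" -> "khwjqsv"
  "cklbupkq" -> "cklbpkq" -> "lbpkq"
  "wzqtax" -> "wzqtx" -> "qtx"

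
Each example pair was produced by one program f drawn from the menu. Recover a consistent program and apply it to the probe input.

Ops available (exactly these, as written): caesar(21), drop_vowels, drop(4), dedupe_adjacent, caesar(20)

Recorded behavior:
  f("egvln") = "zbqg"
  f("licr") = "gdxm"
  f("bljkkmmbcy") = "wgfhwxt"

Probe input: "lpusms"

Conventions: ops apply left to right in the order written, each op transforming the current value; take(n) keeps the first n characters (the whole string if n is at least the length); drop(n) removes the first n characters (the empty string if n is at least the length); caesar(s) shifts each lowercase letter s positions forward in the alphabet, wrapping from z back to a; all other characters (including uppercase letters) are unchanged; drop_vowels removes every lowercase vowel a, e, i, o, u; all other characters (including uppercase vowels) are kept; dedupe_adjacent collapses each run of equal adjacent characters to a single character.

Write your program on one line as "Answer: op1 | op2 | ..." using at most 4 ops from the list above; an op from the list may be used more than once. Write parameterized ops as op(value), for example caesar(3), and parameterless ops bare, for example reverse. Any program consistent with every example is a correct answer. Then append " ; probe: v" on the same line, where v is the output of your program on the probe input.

dedupe_adjacent | caesar(21) | drop_vowels ; probe: "gkpnhn"

Check, running the answer program on each example:
  "egvln" -> "egvln" -> "zbqgi" -> "zbqg"
  "licr" -> "licr" -> "gdxm" -> "gdxm"
  "bljkkmmbcy" -> "bljkmbcy" -> "wgefhwxt" -> "wgfhwxt"
  probe: "lpusms" -> "lpusms" -> "gkpnhn" -> "gkpnhn"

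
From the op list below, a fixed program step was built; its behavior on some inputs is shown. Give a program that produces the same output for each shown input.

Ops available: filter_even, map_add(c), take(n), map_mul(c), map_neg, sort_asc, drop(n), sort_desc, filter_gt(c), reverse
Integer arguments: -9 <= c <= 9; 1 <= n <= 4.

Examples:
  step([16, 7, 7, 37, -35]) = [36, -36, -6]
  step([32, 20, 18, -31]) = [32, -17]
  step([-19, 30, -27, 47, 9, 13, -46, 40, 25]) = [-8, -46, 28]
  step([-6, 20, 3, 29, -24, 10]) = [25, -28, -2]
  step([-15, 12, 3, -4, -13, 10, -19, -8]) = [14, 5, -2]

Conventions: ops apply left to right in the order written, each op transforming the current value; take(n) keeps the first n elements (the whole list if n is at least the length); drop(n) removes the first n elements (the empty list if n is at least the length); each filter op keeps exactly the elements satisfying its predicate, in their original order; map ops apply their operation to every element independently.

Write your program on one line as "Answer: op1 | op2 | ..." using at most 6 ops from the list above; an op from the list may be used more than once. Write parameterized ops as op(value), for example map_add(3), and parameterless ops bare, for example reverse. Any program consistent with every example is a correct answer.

drop(2) | map_add(-1) | map_neg | take(3) | reverse

Check, running the answer program on each example:
  [16, 7, 7, 37, -35] -> [7, 37, -35] -> [6, 36, -36] -> [-6, -36, 36] -> [-6, -36, 36] -> [36, -36, -6]
  [32, 20, 18, -31] -> [18, -31] -> [17, -32] -> [-17, 32] -> [-17, 32] -> [32, -17]
  [-19, 30, -27, 47, 9, 13, -46, 40, 25] -> [-27, 47, 9, 13, -46, 40, 25] -> [-28, 46, 8, 12, -47, 39, 24] -> [28, -46, -8, -12, 47, -39, -24] -> [28, -46, -8] -> [-8, -46, 28]
  [-6, 20, 3, 29, -24, 10] -> [3, 29, -24, 10] -> [2, 28, -25, 9] -> [-2, -28, 25, -9] -> [-2, -28, 25] -> [25, -28, -2]
  [-15, 12, 3, -4, -13, 10, -19, -8] -> [3, -4, -13, 10, -19, -8] -> [2, -5, -14, 9, -20, -9] -> [-2, 5, 14, -9, 20, 9] -> [-2, 5, 14] -> [14, 5, -2]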